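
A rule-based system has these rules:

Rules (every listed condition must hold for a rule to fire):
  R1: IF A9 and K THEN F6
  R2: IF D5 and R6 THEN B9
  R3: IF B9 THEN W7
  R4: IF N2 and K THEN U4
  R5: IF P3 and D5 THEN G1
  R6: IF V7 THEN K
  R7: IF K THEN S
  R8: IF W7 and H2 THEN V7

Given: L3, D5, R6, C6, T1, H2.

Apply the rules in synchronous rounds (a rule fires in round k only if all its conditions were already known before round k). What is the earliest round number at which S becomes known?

5

[1] R2 [IF D5 and R6 THEN B9]. ⇒ new: B9.
[2] R3 [IF B9 THEN W7]. ⇒ new: W7.
[3] R8 [IF W7 and H2 THEN V7]. ⇒ new: V7.
[4] R6 [IF V7 THEN K]. ⇒ new: K.
[5] R7 [IF K THEN S]. ⇒ new: S.
S first appears in round 5.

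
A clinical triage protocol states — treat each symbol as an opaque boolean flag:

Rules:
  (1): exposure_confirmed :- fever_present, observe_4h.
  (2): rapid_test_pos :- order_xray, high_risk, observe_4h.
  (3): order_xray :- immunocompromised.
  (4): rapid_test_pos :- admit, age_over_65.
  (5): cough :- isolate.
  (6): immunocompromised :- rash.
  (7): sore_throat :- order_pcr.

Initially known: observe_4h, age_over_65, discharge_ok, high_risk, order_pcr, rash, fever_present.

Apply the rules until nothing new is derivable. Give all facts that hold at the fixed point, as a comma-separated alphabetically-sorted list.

age_over_65, discharge_ok, exposure_confirmed, fever_present, high_risk, immunocompromised, observe_4h, order_pcr, order_xray, rapid_test_pos, rash, sore_throat

Round 1: (1) [exposure_confirmed :- fever_present, observe_4h.]; (6) [immunocompromised :- rash.]; (7) [sore_throat :- order_pcr.]. Adds exposure_confirmed, immunocompromised, sore_throat.
Round 2: (3) [order_xray :- immunocompromised.]. Adds order_xray.
Round 3: (2) [rapid_test_pos :- order_xray, high_risk, observe_4h.]. Adds rapid_test_pos.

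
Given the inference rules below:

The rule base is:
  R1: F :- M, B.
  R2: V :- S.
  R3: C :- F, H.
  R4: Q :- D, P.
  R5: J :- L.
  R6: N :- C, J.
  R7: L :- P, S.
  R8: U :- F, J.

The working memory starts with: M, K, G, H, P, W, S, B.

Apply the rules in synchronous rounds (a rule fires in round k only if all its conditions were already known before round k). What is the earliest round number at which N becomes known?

3

[1] R1 [F :- M, B.]; R2 [V :- S.]; R7 [L :- P, S.]. ⇒ new: F, V, L.
[2] R3 [C :- F, H.]; R5 [J :- L.]. ⇒ new: C, J.
[3] R6 [N :- C, J.]; R8 [U :- F, J.]. ⇒ new: N, U.
N first appears in round 3.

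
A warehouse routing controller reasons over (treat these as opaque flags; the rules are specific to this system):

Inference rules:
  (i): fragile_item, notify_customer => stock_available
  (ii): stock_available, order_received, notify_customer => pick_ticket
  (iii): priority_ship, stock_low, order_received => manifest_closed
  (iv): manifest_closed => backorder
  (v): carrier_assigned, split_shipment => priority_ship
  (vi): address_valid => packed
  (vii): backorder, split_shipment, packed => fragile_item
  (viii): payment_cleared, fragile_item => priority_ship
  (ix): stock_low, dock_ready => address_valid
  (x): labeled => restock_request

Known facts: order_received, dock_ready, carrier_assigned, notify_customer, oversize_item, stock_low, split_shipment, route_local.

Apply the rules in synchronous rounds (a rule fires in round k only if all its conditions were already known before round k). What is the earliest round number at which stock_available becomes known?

5

Round 1 fires (v), (ix), giving priority_ship, address_valid.
Round 2 fires (iii), (vi), giving manifest_closed, packed.
Round 3 fires (iv), giving backorder.
Round 4 fires (vii), giving fragile_item.
Round 5 fires (i), giving stock_available.
stock_available first appears in round 5.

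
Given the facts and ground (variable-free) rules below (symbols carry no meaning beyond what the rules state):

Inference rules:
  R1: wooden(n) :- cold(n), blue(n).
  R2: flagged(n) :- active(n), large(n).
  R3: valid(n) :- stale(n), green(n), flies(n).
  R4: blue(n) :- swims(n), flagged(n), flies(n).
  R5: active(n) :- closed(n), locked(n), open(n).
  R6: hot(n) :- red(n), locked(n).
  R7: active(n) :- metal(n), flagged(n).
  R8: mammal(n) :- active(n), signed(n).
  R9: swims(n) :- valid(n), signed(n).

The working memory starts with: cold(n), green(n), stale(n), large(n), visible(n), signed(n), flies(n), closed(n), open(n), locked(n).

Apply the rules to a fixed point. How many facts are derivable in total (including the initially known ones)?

17

Round 1: R3 [valid(n) :- stale(n), green(n), flies(n).]; R5 [active(n) :- closed(n), locked(n), open(n).]. New: valid(n), active(n).
Round 2: R2 [flagged(n) :- active(n), large(n).]; R8 [mammal(n) :- active(n), signed(n).]; R9 [swims(n) :- valid(n), signed(n).]. New: flagged(n), mammal(n), swims(n).
Round 3: R4 [blue(n) :- swims(n), flagged(n), flies(n).]. New: blue(n).
Round 4: R1 [wooden(n) :- cold(n), blue(n).]. New: wooden(n).
Closure: {active(n), blue(n), closed(n), cold(n), flagged(n), flies(n), green(n), large(n), locked(n), mammal(n), open(n), signed(n), stale(n), swims(n), valid(n), visible(n), wooden(n)} — 17 facts.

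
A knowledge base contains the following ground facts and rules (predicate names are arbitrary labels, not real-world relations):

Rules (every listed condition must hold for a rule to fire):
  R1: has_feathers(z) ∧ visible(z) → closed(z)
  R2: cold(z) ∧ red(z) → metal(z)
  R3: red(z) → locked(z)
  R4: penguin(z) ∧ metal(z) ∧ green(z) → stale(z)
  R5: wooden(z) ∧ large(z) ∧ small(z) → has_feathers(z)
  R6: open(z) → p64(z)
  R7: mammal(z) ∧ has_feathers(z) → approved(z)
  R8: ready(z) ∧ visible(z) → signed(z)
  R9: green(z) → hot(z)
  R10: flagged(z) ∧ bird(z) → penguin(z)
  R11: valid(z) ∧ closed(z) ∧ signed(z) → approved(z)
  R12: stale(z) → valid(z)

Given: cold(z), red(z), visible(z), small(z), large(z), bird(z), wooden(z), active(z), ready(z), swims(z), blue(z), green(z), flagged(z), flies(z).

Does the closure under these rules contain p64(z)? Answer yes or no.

Round 1 — R2, R3, R5, R8, R9, R10, derive metal(z), locked(z), has_feathers(z), signed(z), hot(z), penguin(z).
Round 2 — R1, R4, derive closed(z), stale(z).
Round 3 — R12, derive valid(z).
Round 4 — R11, derive approved(z).
Fixed point reached. p64(z) is concluded only by R6; R6 needs open(z) (never derived).

no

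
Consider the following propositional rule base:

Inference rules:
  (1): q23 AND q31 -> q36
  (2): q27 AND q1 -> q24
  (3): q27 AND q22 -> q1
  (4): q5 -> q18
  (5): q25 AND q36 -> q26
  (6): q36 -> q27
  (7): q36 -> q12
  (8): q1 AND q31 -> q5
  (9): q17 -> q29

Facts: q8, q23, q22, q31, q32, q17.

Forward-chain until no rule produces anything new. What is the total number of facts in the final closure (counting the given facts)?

Round 1: (1) [q23 AND q31 -> q36]; (9) [q17 -> q29]. New: q36, q29.
Round 2: (6) [q36 -> q27]; (7) [q36 -> q12]. New: q27, q12.
Round 3: (3) [q27 AND q22 -> q1]. New: q1.
Round 4: (2) [q27 AND q1 -> q24]; (8) [q1 AND q31 -> q5]. New: q24, q5.
Round 5: (4) [q5 -> q18]. New: q18.
Closure: {q1, q12, q17, q18, q22, q23, q24, q27, q29, q31, q32, q36, q5, q8} — 14 facts.

14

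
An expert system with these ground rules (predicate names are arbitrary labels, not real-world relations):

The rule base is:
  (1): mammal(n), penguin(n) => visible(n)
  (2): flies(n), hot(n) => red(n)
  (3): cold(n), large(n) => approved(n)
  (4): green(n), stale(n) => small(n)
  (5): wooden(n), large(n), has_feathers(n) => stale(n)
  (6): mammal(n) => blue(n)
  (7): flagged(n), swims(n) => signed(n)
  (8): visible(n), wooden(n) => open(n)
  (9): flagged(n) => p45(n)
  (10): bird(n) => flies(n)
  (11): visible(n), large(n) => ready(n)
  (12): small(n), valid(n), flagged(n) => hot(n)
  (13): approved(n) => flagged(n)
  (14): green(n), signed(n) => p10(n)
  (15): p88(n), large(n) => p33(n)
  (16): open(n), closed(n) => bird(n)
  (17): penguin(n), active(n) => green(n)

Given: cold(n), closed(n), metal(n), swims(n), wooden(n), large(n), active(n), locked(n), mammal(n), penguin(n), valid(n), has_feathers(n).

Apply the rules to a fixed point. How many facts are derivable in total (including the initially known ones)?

Round 1 — (1), (3), (5), (6), (17), derive visible(n), approved(n), stale(n), blue(n), green(n).
Round 2 — (4), (8), (11), (13), derive small(n), open(n), ready(n), flagged(n).
Round 3 — (7), (9), (12), (16), derive signed(n), p45(n), hot(n), bird(n).
Round 4 — (10), (14), derive flies(n), p10(n).
Round 5 — (2), derive red(n).
Closure: {active(n), approved(n), bird(n), blue(n), closed(n), cold(n), flagged(n), flies(n), green(n), has_feathers(n), hot(n), large(n), locked(n), mammal(n), metal(n), open(n), p10(n), p45(n), penguin(n), ready(n), red(n), signed(n), small(n), stale(n), swims(n), valid(n), visible(n), wooden(n)} — 28 facts.

28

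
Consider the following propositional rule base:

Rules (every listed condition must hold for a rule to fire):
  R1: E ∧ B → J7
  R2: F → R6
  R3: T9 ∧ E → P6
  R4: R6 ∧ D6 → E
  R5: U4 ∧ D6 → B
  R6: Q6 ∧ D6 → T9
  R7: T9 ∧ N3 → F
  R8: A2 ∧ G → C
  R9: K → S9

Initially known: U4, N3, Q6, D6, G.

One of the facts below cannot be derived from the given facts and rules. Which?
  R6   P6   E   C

Round 1 fires R5, R6, giving B, T9.
Round 2 fires R7, giving F.
Round 3 fires R2, giving R6.
Round 4 fires R4, giving E.
Round 5 fires R1, R3, giving J7, P6.
Derived: E (round 4), P6 (round 5), R6 (round 3). C never appears in any round.

C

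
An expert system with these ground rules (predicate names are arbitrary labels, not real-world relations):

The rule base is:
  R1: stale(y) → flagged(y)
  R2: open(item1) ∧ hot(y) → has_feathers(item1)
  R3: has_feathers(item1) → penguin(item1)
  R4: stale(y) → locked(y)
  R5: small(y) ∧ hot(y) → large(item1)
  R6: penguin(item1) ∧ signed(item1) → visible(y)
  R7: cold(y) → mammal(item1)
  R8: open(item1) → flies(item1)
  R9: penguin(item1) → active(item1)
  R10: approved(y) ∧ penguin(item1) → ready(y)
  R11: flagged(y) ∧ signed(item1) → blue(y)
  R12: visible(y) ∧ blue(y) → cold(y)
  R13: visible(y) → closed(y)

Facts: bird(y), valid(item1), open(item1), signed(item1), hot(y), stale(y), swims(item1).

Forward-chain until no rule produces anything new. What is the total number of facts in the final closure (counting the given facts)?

18

Round 1: R1 [stale(y) → flagged(y)]; R2 [open(item1) ∧ hot(y) → has_feathers(item1)]; R4 [stale(y) → locked(y)]; R8 [open(item1) → flies(item1)]. New: flagged(y), has_feathers(item1), locked(y), flies(item1).
Round 2: R3 [has_feathers(item1) → penguin(item1)]; R11 [flagged(y) ∧ signed(item1) → blue(y)]. New: penguin(item1), blue(y).
Round 3: R6 [penguin(item1) ∧ signed(item1) → visible(y)]; R9 [penguin(item1) → active(item1)]. New: visible(y), active(item1).
Round 4: R12 [visible(y) ∧ blue(y) → cold(y)]; R13 [visible(y) → closed(y)]. New: cold(y), closed(y).
Round 5: R7 [cold(y) → mammal(item1)]. New: mammal(item1).
Closure: {active(item1), bird(y), blue(y), closed(y), cold(y), flagged(y), flies(item1), has_feathers(item1), hot(y), locked(y), mammal(item1), open(item1), penguin(item1), signed(item1), stale(y), swims(item1), valid(item1), visible(y)} — 18 facts.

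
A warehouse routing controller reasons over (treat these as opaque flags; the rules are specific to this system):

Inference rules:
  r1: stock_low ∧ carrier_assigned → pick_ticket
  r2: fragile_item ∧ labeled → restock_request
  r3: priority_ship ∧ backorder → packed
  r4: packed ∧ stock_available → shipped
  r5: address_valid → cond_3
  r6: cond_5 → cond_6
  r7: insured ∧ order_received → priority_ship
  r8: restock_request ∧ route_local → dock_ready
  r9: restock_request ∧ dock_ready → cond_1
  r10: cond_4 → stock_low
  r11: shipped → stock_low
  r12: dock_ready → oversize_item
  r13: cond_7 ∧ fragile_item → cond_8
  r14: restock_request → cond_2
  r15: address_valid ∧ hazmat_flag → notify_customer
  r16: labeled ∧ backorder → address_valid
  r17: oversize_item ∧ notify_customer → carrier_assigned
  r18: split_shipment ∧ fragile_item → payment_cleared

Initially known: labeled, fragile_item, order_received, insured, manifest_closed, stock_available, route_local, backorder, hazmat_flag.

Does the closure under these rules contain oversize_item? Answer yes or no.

Round 1 — r2, r7, r16, derive restock_request, priority_ship, address_valid.
Round 2 — r3, r5, r8, r14, r15, derive packed, cond_3, dock_ready, cond_2, notify_customer.
Round 3 — r4, r9, r12, derive shipped, cond_1, oversize_item.
Round 4 — r11, r17, derive stock_low, carrier_assigned.
Round 5 — r1, derive pick_ticket.
oversize_item appears in round 3, so it is derivable.

yes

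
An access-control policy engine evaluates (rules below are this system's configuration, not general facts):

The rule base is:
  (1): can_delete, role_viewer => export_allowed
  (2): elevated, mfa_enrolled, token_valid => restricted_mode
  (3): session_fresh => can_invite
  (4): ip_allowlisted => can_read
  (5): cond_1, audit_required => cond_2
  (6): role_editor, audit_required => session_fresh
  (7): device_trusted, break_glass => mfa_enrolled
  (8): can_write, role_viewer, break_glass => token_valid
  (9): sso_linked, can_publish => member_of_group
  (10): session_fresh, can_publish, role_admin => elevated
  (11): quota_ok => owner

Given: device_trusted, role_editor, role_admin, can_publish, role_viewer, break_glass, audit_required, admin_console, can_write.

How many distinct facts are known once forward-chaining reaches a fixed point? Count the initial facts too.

15

Round 1 fires (6), (7), (8), giving session_fresh, mfa_enrolled, token_valid.
Round 2 fires (3), (10), giving can_invite, elevated.
Round 3 fires (2), giving restricted_mode.
Closure: {admin_console, audit_required, break_glass, can_invite, can_publish, can_write, device_trusted, elevated, mfa_enrolled, restricted_mode, role_admin, role_editor, role_viewer, session_fresh, token_valid} — 15 facts.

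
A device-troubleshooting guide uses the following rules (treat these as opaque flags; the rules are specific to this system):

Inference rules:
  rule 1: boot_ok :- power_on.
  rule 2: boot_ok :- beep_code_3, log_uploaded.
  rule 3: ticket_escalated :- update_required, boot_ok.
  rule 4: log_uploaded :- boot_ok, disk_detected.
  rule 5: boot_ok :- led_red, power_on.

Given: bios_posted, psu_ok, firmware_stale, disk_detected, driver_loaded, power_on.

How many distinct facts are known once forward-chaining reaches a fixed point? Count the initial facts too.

8

Round 1: rule 1 [boot_ok :- power_on.]. Adds boot_ok.
Round 2: rule 4 [log_uploaded :- boot_ok, disk_detected.]. Adds log_uploaded.
Closure: {bios_posted, boot_ok, disk_detected, driver_loaded, firmware_stale, log_uploaded, power_on, psu_ok} — 8 facts.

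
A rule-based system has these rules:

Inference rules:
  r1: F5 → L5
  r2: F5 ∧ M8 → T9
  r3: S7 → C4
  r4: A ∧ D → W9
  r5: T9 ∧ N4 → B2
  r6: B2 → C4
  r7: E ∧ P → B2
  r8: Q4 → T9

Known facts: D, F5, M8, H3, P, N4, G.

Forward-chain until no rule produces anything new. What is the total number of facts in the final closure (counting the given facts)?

11

Round 1: r1 [F5 → L5]; r2 [F5 ∧ M8 → T9]. Adds L5, T9.
Round 2: r5 [T9 ∧ N4 → B2]. Adds B2.
Round 3: r6 [B2 → C4]. Adds C4.
Closure: {B2, C4, D, F5, G, H3, L5, M8, N4, P, T9} — 11 facts.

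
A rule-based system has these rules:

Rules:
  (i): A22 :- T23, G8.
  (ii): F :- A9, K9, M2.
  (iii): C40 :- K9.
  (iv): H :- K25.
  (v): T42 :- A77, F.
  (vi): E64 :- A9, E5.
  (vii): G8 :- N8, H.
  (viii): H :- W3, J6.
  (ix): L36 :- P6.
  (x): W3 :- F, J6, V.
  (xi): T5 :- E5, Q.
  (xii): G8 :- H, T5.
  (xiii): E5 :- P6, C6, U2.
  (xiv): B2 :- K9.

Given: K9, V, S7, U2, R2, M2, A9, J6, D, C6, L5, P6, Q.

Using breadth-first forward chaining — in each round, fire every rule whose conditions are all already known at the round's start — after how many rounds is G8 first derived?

4

Round 1 fires (ii), (iii), (ix), (xiii), (xiv), giving F, C40, L36, E5, B2.
Round 2 fires (vi), (x), (xi), giving E64, W3, T5.
Round 3 fires (viii), giving H.
Round 4 fires (xii), giving G8.
G8 first appears in round 4.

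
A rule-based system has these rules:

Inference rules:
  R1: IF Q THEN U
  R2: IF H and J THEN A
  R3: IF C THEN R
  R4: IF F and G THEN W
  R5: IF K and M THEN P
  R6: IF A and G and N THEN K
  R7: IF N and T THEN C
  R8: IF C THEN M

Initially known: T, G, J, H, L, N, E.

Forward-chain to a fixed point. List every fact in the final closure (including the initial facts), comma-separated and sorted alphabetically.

Round 1 — R2, R7, derive A, C.
Round 2 — R3, R6, R8, derive R, K, M.
Round 3 — R5, derive P.

A, C, E, G, H, J, K, L, M, N, P, R, T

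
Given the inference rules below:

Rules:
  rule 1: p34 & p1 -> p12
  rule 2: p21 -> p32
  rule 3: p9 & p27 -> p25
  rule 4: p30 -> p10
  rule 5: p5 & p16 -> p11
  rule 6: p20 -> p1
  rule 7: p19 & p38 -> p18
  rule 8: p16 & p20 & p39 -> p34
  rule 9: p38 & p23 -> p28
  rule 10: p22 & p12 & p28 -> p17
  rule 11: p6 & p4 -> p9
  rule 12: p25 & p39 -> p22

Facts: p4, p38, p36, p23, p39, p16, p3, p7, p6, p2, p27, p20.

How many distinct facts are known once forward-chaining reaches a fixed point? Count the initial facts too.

Round 1 — rule 6, rule 8, rule 9, rule 11, derive p1, p34, p28, p9.
Round 2 — rule 1, rule 3, derive p12, p25.
Round 3 — rule 12, derive p22.
Round 4 — rule 10, derive p17.
Closure: {p1, p12, p16, p17, p2, p20, p22, p23, p25, p27, p28, p3, p34, p36, p38, p39, p4, p6, p7, p9} — 20 facts.

20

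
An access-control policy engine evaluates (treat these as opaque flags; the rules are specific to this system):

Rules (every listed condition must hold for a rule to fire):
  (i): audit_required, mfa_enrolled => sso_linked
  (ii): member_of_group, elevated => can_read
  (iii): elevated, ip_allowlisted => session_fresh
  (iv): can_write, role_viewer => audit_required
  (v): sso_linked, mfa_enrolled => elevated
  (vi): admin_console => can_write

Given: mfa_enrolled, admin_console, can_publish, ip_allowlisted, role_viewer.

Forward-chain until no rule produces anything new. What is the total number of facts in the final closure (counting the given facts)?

10

Round 1: (vi) [admin_console => can_write]. Adds can_write.
Round 2: (iv) [can_write, role_viewer => audit_required]. Adds audit_required.
Round 3: (i) [audit_required, mfa_enrolled => sso_linked]. Adds sso_linked.
Round 4: (v) [sso_linked, mfa_enrolled => elevated]. Adds elevated.
Round 5: (iii) [elevated, ip_allowlisted => session_fresh]. Adds session_fresh.
Closure: {admin_console, audit_required, can_publish, can_write, elevated, ip_allowlisted, mfa_enrolled, role_viewer, session_fresh, sso_linked} — 10 facts.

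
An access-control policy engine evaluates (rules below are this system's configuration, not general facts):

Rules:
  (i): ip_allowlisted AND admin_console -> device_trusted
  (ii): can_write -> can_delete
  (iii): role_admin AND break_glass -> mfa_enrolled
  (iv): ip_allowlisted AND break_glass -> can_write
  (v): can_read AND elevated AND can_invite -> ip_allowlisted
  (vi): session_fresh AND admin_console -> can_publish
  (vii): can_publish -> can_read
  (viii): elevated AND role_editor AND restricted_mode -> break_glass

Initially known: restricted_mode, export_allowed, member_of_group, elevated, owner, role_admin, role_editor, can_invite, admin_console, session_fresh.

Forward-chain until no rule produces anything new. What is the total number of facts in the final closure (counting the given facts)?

18

[1] (vi) [session_fresh AND admin_console -> can_publish]; (viii) [elevated AND role_editor AND restricted_mode -> break_glass]. ⇒ new: can_publish, break_glass.
[2] (iii) [role_admin AND break_glass -> mfa_enrolled]; (vii) [can_publish -> can_read]. ⇒ new: mfa_enrolled, can_read.
[3] (v) [can_read AND elevated AND can_invite -> ip_allowlisted]. ⇒ new: ip_allowlisted.
[4] (i) [ip_allowlisted AND admin_console -> device_trusted]; (iv) [ip_allowlisted AND break_glass -> can_write]. ⇒ new: device_trusted, can_write.
[5] (ii) [can_write -> can_delete]. ⇒ new: can_delete.
Closure: {admin_console, break_glass, can_delete, can_invite, can_publish, can_read, can_write, device_trusted, elevated, export_allowed, ip_allowlisted, member_of_group, mfa_enrolled, owner, restricted_mode, role_admin, role_editor, session_fresh} — 18 facts.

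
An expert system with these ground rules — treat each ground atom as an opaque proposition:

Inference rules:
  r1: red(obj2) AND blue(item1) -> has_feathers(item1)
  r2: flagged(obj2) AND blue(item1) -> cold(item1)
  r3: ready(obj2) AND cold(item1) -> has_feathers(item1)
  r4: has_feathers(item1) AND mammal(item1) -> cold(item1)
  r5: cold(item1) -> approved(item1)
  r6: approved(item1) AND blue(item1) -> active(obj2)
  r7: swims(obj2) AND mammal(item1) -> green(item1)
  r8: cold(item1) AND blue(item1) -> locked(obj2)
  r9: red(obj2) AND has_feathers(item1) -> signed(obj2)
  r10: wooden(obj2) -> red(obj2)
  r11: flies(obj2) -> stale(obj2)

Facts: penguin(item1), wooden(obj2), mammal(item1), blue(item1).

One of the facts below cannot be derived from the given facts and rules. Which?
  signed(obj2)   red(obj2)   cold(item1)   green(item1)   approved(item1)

[1] r10 [wooden(obj2) -> red(obj2)]. ⇒ new: red(obj2).
[2] r1 [red(obj2) AND blue(item1) -> has_feathers(item1)]. ⇒ new: has_feathers(item1).
[3] r4 [has_feathers(item1) AND mammal(item1) -> cold(item1)]; r9 [red(obj2) AND has_feathers(item1) -> signed(obj2)]. ⇒ new: cold(item1), signed(obj2).
[4] r5 [cold(item1) -> approved(item1)]; r8 [cold(item1) AND blue(item1) -> locked(obj2)]. ⇒ new: approved(item1), locked(obj2).
[5] r6 [approved(item1) AND blue(item1) -> active(obj2)]. ⇒ new: active(obj2).
Derived: signed(obj2) (round 3), red(obj2) (round 1), approved(item1) (round 4), cold(item1) (round 3). green(item1) never appears in any round.

green(item1)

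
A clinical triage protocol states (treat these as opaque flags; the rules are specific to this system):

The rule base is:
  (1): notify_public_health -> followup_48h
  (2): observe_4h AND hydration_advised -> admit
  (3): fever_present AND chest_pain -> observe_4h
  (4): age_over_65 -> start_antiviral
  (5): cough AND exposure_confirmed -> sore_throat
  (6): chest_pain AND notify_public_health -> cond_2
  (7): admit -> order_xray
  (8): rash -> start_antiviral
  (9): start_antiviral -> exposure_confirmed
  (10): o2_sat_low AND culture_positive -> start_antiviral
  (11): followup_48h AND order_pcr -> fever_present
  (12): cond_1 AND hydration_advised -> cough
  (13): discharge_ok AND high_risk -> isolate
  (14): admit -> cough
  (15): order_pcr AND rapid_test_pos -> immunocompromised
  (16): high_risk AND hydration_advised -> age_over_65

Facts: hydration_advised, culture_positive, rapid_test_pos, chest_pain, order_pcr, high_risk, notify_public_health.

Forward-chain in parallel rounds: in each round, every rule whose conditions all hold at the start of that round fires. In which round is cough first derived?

Round 1 fires (1), (6), (15), (16), giving followup_48h, cond_2, immunocompromised, age_over_65.
Round 2 fires (4), (11), giving start_antiviral, fever_present.
Round 3 fires (3), (9), giving observe_4h, exposure_confirmed.
Round 4 fires (2), giving admit.
Round 5 fires (7), (14), giving order_xray, cough.
cough first appears in round 5.

5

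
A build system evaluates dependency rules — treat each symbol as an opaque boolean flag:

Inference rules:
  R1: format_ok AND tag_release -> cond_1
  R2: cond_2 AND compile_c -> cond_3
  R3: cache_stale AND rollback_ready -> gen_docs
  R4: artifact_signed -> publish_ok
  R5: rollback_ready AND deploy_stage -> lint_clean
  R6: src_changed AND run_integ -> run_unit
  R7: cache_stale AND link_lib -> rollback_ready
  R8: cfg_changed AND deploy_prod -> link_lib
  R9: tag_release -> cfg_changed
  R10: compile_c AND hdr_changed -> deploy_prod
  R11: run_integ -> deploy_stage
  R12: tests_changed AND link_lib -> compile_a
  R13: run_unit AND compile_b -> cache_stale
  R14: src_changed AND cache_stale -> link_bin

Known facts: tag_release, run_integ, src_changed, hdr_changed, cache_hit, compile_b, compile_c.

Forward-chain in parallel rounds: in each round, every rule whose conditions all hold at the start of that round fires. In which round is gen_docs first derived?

[1] R6 [src_changed AND run_integ -> run_unit]; R9 [tag_release -> cfg_changed]; R10 [compile_c AND hdr_changed -> deploy_prod]; R11 [run_integ -> deploy_stage]. ⇒ new: run_unit, cfg_changed, deploy_prod, deploy_stage.
[2] R8 [cfg_changed AND deploy_prod -> link_lib]; R13 [run_unit AND compile_b -> cache_stale]. ⇒ new: link_lib, cache_stale.
[3] R7 [cache_stale AND link_lib -> rollback_ready]; R14 [src_changed AND cache_stale -> link_bin]. ⇒ new: rollback_ready, link_bin.
[4] R3 [cache_stale AND rollback_ready -> gen_docs]; R5 [rollback_ready AND deploy_stage -> lint_clean]. ⇒ new: gen_docs, lint_clean.
gen_docs first appears in round 4.

4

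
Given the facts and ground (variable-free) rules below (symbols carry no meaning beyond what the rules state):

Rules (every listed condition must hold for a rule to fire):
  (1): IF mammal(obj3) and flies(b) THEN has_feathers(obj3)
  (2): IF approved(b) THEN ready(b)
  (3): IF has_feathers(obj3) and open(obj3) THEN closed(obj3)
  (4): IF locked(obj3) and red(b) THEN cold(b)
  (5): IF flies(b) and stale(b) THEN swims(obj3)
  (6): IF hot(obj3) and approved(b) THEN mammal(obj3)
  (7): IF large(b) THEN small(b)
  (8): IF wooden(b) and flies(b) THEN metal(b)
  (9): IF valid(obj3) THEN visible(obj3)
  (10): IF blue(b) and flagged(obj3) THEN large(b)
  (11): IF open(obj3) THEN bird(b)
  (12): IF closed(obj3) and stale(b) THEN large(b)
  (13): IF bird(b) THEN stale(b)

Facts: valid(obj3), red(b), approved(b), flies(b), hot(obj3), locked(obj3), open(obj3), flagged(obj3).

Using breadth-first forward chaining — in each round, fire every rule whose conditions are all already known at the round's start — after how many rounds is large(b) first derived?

4

Round 1: (2) [IF approved(b) THEN ready(b)]; (4) [IF locked(obj3) and red(b) THEN cold(b)]; (6) [IF hot(obj3) and approved(b) THEN mammal(obj3)]; (9) [IF valid(obj3) THEN visible(obj3)]; (11) [IF open(obj3) THEN bird(b)]. New: ready(b), cold(b), mammal(obj3), visible(obj3), bird(b).
Round 2: (1) [IF mammal(obj3) and flies(b) THEN has_feathers(obj3)]; (13) [IF bird(b) THEN stale(b)]. New: has_feathers(obj3), stale(b).
Round 3: (3) [IF has_feathers(obj3) and open(obj3) THEN closed(obj3)]; (5) [IF flies(b) and stale(b) THEN swims(obj3)]. New: closed(obj3), swims(obj3).
Round 4: (12) [IF closed(obj3) and stale(b) THEN large(b)]. New: large(b).
large(b) first appears in round 4.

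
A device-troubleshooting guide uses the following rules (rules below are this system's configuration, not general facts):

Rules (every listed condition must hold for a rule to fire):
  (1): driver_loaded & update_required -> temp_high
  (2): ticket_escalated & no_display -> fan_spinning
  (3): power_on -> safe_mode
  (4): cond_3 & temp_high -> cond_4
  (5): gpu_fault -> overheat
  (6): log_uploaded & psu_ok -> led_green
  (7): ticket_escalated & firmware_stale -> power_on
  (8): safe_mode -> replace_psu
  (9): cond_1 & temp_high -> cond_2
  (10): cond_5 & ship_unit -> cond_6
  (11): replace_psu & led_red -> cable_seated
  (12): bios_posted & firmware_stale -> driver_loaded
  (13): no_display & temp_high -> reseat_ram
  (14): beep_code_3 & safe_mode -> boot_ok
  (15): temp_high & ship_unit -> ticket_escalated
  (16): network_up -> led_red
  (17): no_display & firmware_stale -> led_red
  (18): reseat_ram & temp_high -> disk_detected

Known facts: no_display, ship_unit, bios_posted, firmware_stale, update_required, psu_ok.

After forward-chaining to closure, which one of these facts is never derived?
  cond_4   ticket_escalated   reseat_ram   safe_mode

cond_4

Round 1 — (12), (17), derive driver_loaded, led_red.
Round 2 — (1), derive temp_high.
Round 3 — (13), (15), derive reseat_ram, ticket_escalated.
Round 4 — (2), (7), (18), derive fan_spinning, power_on, disk_detected.
Round 5 — (3), derive safe_mode.
Round 6 — (8), derive replace_psu.
Round 7 — (11), derive cable_seated.
Derived: safe_mode (round 5), ticket_escalated (round 3), reseat_ram (round 3). cond_4 never appears in any round.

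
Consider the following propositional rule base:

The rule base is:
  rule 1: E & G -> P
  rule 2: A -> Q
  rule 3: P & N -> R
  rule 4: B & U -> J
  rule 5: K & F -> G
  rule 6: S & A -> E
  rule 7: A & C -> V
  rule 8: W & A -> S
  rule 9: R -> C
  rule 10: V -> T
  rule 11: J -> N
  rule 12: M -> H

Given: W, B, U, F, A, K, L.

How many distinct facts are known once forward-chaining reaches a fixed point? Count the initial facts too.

18

Round 1 — rule 2, rule 4, rule 5, rule 8, derive Q, J, G, S.
Round 2 — rule 6, rule 11, derive E, N.
Round 3 — rule 1, derive P.
Round 4 — rule 3, derive R.
Round 5 — rule 9, derive C.
Round 6 — rule 7, derive V.
Round 7 — rule 10, derive T.
Closure: {A, B, C, E, F, G, J, K, L, N, P, Q, R, S, T, U, V, W} — 18 facts.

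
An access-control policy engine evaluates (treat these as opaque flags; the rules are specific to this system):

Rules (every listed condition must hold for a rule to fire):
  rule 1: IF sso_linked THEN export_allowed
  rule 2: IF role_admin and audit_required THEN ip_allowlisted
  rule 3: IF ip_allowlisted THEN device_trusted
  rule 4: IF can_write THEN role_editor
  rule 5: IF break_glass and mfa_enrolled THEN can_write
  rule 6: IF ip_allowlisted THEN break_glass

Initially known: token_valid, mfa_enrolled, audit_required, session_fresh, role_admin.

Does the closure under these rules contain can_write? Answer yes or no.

yes

[1] rule 2 [IF role_admin and audit_required THEN ip_allowlisted]. ⇒ new: ip_allowlisted.
[2] rule 3 [IF ip_allowlisted THEN device_trusted]; rule 6 [IF ip_allowlisted THEN break_glass]. ⇒ new: device_trusted, break_glass.
[3] rule 5 [IF break_glass and mfa_enrolled THEN can_write]. ⇒ new: can_write.
[4] rule 4 [IF can_write THEN role_editor]. ⇒ new: role_editor.
can_write appears in round 3, so it is derivable.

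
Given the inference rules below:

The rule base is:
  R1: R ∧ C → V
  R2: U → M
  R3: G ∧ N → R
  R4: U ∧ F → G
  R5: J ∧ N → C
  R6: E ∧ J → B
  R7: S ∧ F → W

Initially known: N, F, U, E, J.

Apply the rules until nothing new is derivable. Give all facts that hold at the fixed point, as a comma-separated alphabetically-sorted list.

B, C, E, F, G, J, M, N, R, U, V

Round 1: R2 [U → M]; R4 [U ∧ F → G]; R5 [J ∧ N → C]; R6 [E ∧ J → B]. Adds M, G, C, B.
Round 2: R3 [G ∧ N → R]. Adds R.
Round 3: R1 [R ∧ C → V]. Adds V.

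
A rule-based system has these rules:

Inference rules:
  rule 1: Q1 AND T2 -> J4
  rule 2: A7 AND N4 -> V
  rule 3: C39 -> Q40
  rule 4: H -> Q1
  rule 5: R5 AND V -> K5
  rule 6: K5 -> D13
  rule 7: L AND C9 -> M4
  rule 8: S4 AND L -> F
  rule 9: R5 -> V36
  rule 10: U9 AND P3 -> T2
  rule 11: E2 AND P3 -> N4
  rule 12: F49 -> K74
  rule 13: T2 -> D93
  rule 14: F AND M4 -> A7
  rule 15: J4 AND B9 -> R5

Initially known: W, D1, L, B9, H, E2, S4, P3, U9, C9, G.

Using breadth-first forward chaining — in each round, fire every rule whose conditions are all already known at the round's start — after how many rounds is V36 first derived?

4

Round 1 — rule 4, rule 7, rule 8, rule 10, rule 11, derive Q1, M4, F, T2, N4.
Round 2 — rule 1, rule 13, rule 14, derive J4, D93, A7.
Round 3 — rule 2, rule 15, derive V, R5.
Round 4 — rule 5, rule 9, derive K5, V36.
V36 first appears in round 4.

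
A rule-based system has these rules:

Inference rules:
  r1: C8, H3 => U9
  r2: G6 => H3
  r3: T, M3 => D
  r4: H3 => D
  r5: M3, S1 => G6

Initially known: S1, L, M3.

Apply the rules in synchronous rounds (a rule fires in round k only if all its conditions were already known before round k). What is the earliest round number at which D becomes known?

[1] r5 [M3, S1 => G6]. ⇒ new: G6.
[2] r2 [G6 => H3]. ⇒ new: H3.
[3] r4 [H3 => D]. ⇒ new: D.
D first appears in round 3.

3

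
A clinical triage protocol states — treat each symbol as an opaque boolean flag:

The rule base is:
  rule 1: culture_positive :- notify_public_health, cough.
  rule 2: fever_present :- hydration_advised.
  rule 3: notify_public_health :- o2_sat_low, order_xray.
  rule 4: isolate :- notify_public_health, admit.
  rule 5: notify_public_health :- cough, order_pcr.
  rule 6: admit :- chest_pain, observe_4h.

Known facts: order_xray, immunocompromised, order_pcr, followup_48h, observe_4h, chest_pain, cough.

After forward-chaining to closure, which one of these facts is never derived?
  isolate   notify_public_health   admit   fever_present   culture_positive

fever_present

Round 1 fires rule 5, rule 6, giving notify_public_health, admit.
Round 2 fires rule 1, rule 4, giving culture_positive, isolate.
Derived: culture_positive (round 2), notify_public_health (round 1), isolate (round 2), admit (round 1). fever_present never appears in any round.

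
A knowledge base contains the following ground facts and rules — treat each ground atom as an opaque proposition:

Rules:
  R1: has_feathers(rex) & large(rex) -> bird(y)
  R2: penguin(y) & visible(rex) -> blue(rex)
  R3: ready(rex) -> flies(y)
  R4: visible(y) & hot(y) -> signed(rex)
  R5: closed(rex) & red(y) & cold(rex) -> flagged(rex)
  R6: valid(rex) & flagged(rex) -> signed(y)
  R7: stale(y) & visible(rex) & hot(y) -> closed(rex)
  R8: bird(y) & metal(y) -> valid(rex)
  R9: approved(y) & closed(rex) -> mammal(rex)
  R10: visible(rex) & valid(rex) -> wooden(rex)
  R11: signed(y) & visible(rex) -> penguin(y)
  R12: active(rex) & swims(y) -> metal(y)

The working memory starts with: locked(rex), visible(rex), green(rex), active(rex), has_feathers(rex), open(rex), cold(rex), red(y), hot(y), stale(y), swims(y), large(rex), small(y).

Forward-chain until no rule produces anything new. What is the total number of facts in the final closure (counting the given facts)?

22

Round 1: R1 [has_feathers(rex) & large(rex) -> bird(y)]; R7 [stale(y) & visible(rex) & hot(y) -> closed(rex)]; R12 [active(rex) & swims(y) -> metal(y)]. New: bird(y), closed(rex), metal(y).
Round 2: R5 [closed(rex) & red(y) & cold(rex) -> flagged(rex)]; R8 [bird(y) & metal(y) -> valid(rex)]. New: flagged(rex), valid(rex).
Round 3: R6 [valid(rex) & flagged(rex) -> signed(y)]; R10 [visible(rex) & valid(rex) -> wooden(rex)]. New: signed(y), wooden(rex).
Round 4: R11 [signed(y) & visible(rex) -> penguin(y)]. New: penguin(y).
Round 5: R2 [penguin(y) & visible(rex) -> blue(rex)]. New: blue(rex).
Closure: {active(rex), bird(y), blue(rex), closed(rex), cold(rex), flagged(rex), green(rex), has_feathers(rex), hot(y), large(rex), locked(rex), metal(y), open(rex), penguin(y), red(y), signed(y), small(y), stale(y), swims(y), valid(rex), visible(rex), wooden(rex)} — 22 facts.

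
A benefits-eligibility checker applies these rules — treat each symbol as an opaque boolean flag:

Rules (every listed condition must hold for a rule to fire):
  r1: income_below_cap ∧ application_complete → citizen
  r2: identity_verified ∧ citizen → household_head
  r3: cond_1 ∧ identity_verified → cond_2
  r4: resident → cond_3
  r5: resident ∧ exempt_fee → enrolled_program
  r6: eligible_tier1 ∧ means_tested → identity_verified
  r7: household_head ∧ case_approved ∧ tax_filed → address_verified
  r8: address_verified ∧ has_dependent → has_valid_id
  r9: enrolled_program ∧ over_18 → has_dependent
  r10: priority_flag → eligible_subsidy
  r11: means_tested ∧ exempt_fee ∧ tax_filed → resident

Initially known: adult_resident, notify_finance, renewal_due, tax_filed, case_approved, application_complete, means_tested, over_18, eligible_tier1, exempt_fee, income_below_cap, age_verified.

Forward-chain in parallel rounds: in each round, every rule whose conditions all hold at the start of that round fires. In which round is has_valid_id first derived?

4

Round 1: r1 [income_below_cap ∧ application_complete → citizen]; r6 [eligible_tier1 ∧ means_tested → identity_verified]; r11 [means_tested ∧ exempt_fee ∧ tax_filed → resident]. New: citizen, identity_verified, resident.
Round 2: r2 [identity_verified ∧ citizen → household_head]; r4 [resident → cond_3]; r5 [resident ∧ exempt_fee → enrolled_program]. New: household_head, cond_3, enrolled_program.
Round 3: r7 [household_head ∧ case_approved ∧ tax_filed → address_verified]; r9 [enrolled_program ∧ over_18 → has_dependent]. New: address_verified, has_dependent.
Round 4: r8 [address_verified ∧ has_dependent → has_valid_id]. New: has_valid_id.
has_valid_id first appears in round 4.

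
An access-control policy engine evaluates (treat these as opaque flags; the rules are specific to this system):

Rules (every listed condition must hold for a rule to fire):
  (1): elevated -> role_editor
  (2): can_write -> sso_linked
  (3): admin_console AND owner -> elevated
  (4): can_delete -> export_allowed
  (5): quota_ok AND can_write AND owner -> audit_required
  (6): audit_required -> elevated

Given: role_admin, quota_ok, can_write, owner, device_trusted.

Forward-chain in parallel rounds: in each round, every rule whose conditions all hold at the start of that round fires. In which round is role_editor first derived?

Round 1: (2) [can_write -> sso_linked]; (5) [quota_ok AND can_write AND owner -> audit_required]. New: sso_linked, audit_required.
Round 2: (6) [audit_required -> elevated]. New: elevated.
Round 3: (1) [elevated -> role_editor]. New: role_editor.
role_editor first appears in round 3.

3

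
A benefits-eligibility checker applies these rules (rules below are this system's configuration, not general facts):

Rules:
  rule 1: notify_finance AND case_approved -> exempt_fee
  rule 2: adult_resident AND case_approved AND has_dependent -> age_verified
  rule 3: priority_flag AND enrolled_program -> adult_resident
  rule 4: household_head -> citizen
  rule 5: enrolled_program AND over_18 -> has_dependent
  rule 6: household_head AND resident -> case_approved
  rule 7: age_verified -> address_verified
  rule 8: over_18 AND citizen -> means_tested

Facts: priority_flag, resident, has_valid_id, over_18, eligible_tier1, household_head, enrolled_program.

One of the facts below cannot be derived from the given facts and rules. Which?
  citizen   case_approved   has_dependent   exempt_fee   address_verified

[1] rule 3 [priority_flag AND enrolled_program -> adult_resident]; rule 4 [household_head -> citizen]; rule 5 [enrolled_program AND over_18 -> has_dependent]; rule 6 [household_head AND resident -> case_approved]. ⇒ new: adult_resident, citizen, has_dependent, case_approved.
[2] rule 2 [adult_resident AND case_approved AND has_dependent -> age_verified]; rule 8 [over_18 AND citizen -> means_tested]. ⇒ new: age_verified, means_tested.
[3] rule 7 [age_verified -> address_verified]. ⇒ new: address_verified.
Derived: address_verified (round 3), citizen (round 1), case_approved (round 1), has_dependent (round 1). exempt_fee never appears in any round.

exempt_fee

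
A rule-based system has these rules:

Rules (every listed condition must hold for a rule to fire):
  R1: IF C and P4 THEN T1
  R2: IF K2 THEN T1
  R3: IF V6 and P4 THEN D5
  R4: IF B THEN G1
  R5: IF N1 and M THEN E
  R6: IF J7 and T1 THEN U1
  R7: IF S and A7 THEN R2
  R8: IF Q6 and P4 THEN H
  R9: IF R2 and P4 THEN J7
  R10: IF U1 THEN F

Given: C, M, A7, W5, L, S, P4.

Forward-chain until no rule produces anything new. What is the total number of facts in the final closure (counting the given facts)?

12

Round 1: R1 [IF C and P4 THEN T1]; R7 [IF S and A7 THEN R2]. New: T1, R2.
Round 2: R9 [IF R2 and P4 THEN J7]. New: J7.
Round 3: R6 [IF J7 and T1 THEN U1]. New: U1.
Round 4: R10 [IF U1 THEN F]. New: F.
Closure: {A7, C, F, J7, L, M, P4, R2, S, T1, U1, W5} — 12 facts.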